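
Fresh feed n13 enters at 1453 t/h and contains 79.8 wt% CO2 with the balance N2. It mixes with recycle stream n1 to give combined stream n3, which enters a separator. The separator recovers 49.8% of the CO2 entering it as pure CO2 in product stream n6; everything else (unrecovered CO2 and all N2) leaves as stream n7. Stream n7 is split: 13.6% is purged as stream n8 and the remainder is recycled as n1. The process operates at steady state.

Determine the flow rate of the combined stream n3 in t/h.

N2 enters only via n13 and leaves only via the purge: 1453×0.202 = 0.136×(N2 in n7), and the separator passes all N2, so N2 in n3 = N2 in n7 = 2158.1 t/h.
CO2 in n3: m_A = 1453×0.798 + (1−0.136)·(1−0.498)·m_A, so m_A = 1159.5/0.5663 = 2047.6 t/h.
n3 = 2047.6 + 2158.1 = 4205.7 t/h.

4206 t/h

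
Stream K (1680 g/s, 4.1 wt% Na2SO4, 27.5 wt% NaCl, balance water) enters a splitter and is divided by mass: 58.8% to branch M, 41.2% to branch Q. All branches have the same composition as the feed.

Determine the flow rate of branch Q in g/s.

692.2 g/s

Branch Q flow = 0.412×1680 = 692.16 g/s.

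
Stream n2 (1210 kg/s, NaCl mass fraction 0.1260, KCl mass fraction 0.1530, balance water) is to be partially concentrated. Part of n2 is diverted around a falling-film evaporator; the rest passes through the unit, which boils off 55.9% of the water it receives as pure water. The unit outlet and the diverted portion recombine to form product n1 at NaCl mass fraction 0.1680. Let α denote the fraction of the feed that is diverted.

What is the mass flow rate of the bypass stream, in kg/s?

All 1210×0.126 = 152.46 kg/s of NaCl reaches n1, so n1 = 152.46/0.168 = 907.5 kg/s and vapour = 302.5 kg/s.
The evaporator receives (1−α)·1210 of feed at 0.721 water and removes 0.559 of that water:
0.559×0.721×(1−α)×1210 = 302.5
(1−α) = 302.5/487.68 = 0.6203;  α = 0.3797.
Bypass flow = 0.3797×1210 = 459.45 kg/s.

459.5 kg/s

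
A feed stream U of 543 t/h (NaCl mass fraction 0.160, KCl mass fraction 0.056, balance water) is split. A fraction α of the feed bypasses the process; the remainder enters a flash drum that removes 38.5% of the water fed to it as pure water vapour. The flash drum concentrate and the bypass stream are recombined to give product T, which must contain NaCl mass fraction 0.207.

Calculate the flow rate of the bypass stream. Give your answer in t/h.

134.5 t/h

All 543×0.160 = 86.88 t/h of NaCl reaches T, so T = 86.88/0.207 = 419.71 t/h and vapour = 123.29 t/h.
The evaporator receives (1−α)·543 of feed at 0.784 water and removes 0.385 of that water:
0.385×0.784×(1−α)×543 = 123.29
(1−α) = 123.29/163.9 = 0.7522;  α = 0.2478.
Bypass flow = 0.2478×543 = 134.54 t/h.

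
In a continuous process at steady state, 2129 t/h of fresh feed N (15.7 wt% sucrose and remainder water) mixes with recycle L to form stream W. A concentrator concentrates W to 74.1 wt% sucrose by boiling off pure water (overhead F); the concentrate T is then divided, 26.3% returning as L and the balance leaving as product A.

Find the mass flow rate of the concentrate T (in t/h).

Overall sucrose balance (none leaves overhead): sucrose in fresh feed = sucrose in product, i.e. 2129×0.157 = (1−0.263)·T·0.741.
T = 334.25/(0.741×0.737) = 612.05 t/h.

612.1 t/h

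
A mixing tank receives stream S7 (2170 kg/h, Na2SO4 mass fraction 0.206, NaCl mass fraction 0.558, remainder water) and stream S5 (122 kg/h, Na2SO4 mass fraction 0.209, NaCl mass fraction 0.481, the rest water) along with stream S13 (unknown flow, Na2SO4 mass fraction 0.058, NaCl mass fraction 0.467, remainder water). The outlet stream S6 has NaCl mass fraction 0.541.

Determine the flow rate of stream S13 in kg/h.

Let S13 be the unknown flow. Total out = 2292 + S13.
NaCl balance: 1269.5 + 0.467·S13 = 0.541·(2292 + S13)
(0.467 − 0.541)·S13 = 0.541×2292 − 1269.5 = -29.57
S13 = -29.57 / -0.074 = 399.59 kg/h

399.6 kg/h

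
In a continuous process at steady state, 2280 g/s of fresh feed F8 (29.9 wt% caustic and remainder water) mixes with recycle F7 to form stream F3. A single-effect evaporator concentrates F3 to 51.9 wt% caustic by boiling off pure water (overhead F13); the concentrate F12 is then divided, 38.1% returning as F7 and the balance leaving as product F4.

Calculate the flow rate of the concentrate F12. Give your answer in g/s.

2122 g/s

Overall caustic balance (none leaves overhead): caustic in fresh feed = caustic in product, i.e. 2280×0.299 = (1−0.381)·F12·0.519.
F12 = 681.72/(0.519×0.619) = 2122 g/s.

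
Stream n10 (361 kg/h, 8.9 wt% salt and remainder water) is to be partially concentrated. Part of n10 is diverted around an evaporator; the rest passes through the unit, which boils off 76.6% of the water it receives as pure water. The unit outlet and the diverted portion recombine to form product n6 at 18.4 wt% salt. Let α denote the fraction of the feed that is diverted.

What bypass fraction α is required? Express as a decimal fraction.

All 361×0.089 = 32.129 kg/h of salt reaches n6, so n6 = 32.129/0.184 = 174.61 kg/h and vapour = 186.39 kg/h.
The evaporator receives (1−α)·361 of feed at 0.911 water and removes 0.766 of that water:
0.766×0.911×(1−α)×361 = 186.39
(1−α) = 186.39/251.92 = 0.7399;  α = 0.2601.

0.260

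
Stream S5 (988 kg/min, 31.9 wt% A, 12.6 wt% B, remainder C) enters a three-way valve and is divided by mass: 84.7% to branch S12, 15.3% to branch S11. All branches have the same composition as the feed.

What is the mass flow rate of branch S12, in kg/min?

Branch S12 flow = 0.847×988 = 836.84 kg/min.

836.8 kg/min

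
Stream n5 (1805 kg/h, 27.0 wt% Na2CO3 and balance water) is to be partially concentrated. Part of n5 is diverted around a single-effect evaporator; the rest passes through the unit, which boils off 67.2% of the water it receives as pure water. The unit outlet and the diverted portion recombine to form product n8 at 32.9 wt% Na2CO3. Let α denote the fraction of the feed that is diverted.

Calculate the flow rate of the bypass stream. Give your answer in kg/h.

All 1805×0.270 = 487.35 kg/h of Na2CO3 reaches n8, so n8 = 487.35/0.329 = 1481.3 kg/h and vapour = 323.69 kg/h.
The evaporator receives (1−α)·1805 of feed at 0.730 water and removes 0.672 of that water:
0.672×0.730×(1−α)×1805 = 323.69
(1−α) = 323.69/885.46 = 0.3656;  α = 0.6344.
Bypass flow = 0.6344×1805 = 1145.2 kg/h.

1145 kg/h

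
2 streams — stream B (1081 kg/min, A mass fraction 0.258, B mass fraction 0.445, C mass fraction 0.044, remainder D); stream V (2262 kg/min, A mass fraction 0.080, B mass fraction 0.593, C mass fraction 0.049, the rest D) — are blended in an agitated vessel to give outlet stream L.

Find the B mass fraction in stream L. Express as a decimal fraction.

0.545

Total flow out = 1081 + 2262 = 3343 kg/min.
B in = 1081×0.445 + 2262×0.593 = 1822.4 kg/min.
B mass fraction in L = 1822.4/3343 = 0.545.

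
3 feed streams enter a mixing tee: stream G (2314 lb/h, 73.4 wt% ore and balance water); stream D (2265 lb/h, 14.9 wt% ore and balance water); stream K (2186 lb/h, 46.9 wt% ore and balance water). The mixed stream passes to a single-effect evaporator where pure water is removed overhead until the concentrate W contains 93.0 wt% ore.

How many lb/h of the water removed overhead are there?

ore entering = 2314×0.734 + 2265×0.149 + 2186×0.469 = 3061.2 lb/h.
All ore reports to W, so W = 3061.2/0.930 = 3291.6 lb/h.
Total feed = 6765 lb/h; overhead = 6765 − 3291.6 = 3473.4 lb/h.

3473 lb/h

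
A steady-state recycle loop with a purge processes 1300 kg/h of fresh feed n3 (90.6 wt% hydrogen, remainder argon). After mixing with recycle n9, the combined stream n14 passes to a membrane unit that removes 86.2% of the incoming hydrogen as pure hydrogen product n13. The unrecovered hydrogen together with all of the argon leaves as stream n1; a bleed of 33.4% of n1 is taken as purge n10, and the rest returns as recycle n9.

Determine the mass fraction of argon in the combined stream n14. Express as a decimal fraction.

0.2200

argon enters only via n3 and leaves only via the purge: 1300×0.094 = 0.334×(argon in n1), and the membrane unit passes all argon, so argon in n14 = argon in n1 = 365.87 kg/h.
hydrogen in n14: m_A = 1300×0.906 + (1−0.334)·(1−0.862)·m_A, so m_A = 1177.8/0.9081 = 1297 kg/h.
n14 = 1297 + 365.87 = 1662.9 kg/h.
argon fraction in n14 = 365.87/1662.9 = 0.2200.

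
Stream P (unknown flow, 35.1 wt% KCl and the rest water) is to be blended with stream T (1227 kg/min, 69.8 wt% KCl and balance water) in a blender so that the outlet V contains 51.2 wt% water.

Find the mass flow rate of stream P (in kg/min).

Let P be the unknown flow. Total out = 1227 + P.
water balance: 370.55 + 0.649·P = 0.512·(1227 + P)
(0.649 − 0.512)·P = 0.512×1227 − 370.55 = 257.67
P = 257.67 / 0.137 = 1880.8 kg/min

1881 kg/min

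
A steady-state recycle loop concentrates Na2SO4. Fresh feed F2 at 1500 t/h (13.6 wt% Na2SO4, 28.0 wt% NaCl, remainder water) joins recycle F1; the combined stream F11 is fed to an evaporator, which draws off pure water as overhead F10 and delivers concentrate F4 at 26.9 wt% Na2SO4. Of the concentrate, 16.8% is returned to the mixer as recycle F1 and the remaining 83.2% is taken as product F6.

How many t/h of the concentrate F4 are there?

Overall Na2SO4 balance (none leaves overhead): Na2SO4 in fresh feed = Na2SO4 in product, i.e. 1500×0.136 = (1−0.168)·F4·0.269.
F4 = 204/(0.269×0.832) = 911.5 t/h.

911.5 t/h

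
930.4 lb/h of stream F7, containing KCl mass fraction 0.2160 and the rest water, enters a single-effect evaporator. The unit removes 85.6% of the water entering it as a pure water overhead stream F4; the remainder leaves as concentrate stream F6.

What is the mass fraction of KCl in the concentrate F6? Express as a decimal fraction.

KCl is not removed: 930.4×0.216 = 200.97 lb/h of KCl enters F6.
water entering = 930.4×0.784 = 729.43 lb/h; overhead removed = 0.856×729.43 = 624.4 lb/h.
Concentrate = 930.4 − 624.4 = 306 lb/h.
Mass fraction = 200.97/306 = 0.6567.

0.6567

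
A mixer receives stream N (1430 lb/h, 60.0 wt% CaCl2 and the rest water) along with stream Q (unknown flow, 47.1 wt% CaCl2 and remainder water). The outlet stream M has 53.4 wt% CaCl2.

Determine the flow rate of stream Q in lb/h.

1498 lb/h

Let Q be the unknown flow. Total out = 1430 + Q.
CaCl2 balance: 858 + 0.471·Q = 0.534·(1430 + Q)
(0.471 − 0.534)·Q = 0.534×1430 − 858 = -94.38
Q = -94.38 / -0.063 = 1498.1 lb/h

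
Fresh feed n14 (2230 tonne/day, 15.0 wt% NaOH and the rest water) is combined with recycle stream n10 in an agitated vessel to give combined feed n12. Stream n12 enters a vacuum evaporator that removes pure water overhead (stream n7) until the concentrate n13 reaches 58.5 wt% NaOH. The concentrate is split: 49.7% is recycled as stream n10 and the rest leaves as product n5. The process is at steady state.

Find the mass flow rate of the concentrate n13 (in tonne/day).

Overall NaOH balance (none leaves overhead): NaOH in fresh feed = NaOH in product, i.e. 2230×0.150 = (1−0.497)·n13·0.585.
n13 = 334.5/(0.585×0.503) = 1136.8 tonne/day.

1137 tonne/day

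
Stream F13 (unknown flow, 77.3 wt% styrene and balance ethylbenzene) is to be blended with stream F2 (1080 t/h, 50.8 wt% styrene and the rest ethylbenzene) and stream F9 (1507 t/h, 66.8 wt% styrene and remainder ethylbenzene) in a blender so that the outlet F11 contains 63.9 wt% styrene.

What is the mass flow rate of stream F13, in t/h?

729.7 t/h

Let F13 be the unknown flow. Total out = 2587 + F13.
styrene balance: 1555.3 + 0.773·F13 = 0.639·(2587 + F13)
(0.773 − 0.639)·F13 = 0.639×2587 − 1555.3 = 97.777
F13 = 97.777 / 0.134 = 729.68 t/h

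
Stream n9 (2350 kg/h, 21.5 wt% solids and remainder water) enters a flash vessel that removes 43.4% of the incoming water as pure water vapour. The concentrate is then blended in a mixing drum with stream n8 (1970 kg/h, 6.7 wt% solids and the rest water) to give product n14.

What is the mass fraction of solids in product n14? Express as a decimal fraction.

0.181

Vapour removed = 0.434×0.785×2350 = 800.62 kg/h; concentrate = 1549.4 kg/h.
solids reaching the mixer = 505.25 (from concentrate) + 1970×0.067 = 637.24 kg/h.
Product flow = 1549.4 + 1970 = 3519.4 kg/h; solids fraction = 0.181.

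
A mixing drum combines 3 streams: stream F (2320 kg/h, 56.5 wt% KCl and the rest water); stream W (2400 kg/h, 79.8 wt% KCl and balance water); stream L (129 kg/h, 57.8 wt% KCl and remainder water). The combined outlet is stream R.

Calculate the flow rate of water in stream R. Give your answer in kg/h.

1548 kg/h

water out = water in = 2320×0.435 + 2400×0.202 + 129×0.422 = 1548.4 kg/h.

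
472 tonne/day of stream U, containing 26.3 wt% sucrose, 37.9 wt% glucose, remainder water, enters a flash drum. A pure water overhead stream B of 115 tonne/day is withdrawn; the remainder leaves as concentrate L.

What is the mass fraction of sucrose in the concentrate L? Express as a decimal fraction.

sucrose is not removed: 472×0.263 = 124.14 tonne/day of sucrose enters L.
Concentrate = 472 − 115 = 357 tonne/day.
Mass fraction = 124.14/357 = 0.3477.

0.3477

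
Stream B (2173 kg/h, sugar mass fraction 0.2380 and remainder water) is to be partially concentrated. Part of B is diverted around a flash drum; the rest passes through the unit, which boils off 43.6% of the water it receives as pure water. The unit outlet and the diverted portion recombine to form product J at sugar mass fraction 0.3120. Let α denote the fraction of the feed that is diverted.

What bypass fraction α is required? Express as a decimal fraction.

All 2173×0.238 = 517.17 kg/h of sugar reaches J, so J = 517.17/0.312 = 1657.6 kg/h and vapour = 515.39 kg/h.
The evaporator receives (1−α)·2173 of feed at 0.762 water and removes 0.436 of that water:
0.436×0.762×(1−α)×2173 = 515.39
(1−α) = 515.39/721.94 = 0.7139;  α = 0.2861.

0.286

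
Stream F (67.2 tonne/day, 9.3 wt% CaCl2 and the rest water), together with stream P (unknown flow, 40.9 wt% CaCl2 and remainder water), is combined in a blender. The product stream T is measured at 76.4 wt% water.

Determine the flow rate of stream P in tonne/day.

55.55 tonne/day

Let P be the unknown flow. Total out = 67.2 + P.
water balance: 60.95 + 0.591·P = 0.764·(67.2 + P)
(0.591 − 0.764)·P = 0.764×67.2 − 60.95 = -9.6096
P = -9.6096 / -0.173 = 55.547 tonne/day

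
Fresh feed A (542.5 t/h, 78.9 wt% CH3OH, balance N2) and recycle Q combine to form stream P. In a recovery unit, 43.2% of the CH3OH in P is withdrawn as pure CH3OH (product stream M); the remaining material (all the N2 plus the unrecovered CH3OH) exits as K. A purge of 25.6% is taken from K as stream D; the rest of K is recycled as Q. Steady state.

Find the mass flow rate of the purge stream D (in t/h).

N2 enters only via A and leaves only via the purge: 542.5×0.211 = 0.256×(N2 in K), and the recovery unit passes all N2, so N2 in P = N2 in K = 447.14 t/h.
CH3OH in P: m_A = 542.5×0.789 + (1−0.256)·(1−0.432)·m_A, so m_A = 428.03/0.5774 = 741.3 t/h.
K = (1−0.432)×741.3 + 447.14 = 868.2 t/h.
Purge D = 0.256×868.2 = 222.26 t/h.

222.3 t/h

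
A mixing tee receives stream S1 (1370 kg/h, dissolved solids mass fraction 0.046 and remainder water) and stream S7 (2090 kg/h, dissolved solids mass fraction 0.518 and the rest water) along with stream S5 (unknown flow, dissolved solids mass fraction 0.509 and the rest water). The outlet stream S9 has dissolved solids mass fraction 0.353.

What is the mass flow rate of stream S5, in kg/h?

485.5 kg/h

Let S5 be the unknown flow. Total out = 3460 + S5.
dissolved solids balance: 1145.6 + 0.509·S5 = 0.353·(3460 + S5)
(0.509 − 0.353)·S5 = 0.353×3460 − 1145.6 = 75.74
S5 = 75.74 / 0.156 = 485.51 kg/h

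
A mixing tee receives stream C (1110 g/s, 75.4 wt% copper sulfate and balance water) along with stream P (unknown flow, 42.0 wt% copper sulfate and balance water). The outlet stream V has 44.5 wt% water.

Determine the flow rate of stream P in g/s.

1636 g/s

Let P be the unknown flow. Total out = 1110 + P.
water balance: 273.06 + 0.580·P = 0.445·(1110 + P)
(0.580 − 0.445)·P = 0.445×1110 − 273.06 = 220.89
P = 220.89 / 0.135 = 1636.2 g/s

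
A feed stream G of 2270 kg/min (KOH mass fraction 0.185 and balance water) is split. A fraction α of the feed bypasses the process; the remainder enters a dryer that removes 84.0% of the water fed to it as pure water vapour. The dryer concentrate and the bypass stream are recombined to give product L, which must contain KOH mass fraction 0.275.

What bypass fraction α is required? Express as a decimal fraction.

0.522

All 2270×0.185 = 419.95 kg/min of KOH reaches L, so L = 419.95/0.275 = 1527.1 kg/min and vapour = 742.91 kg/min.
The evaporator receives (1−α)·2270 of feed at 0.815 water and removes 0.840 of that water:
0.840×0.815×(1−α)×2270 = 742.91
(1−α) = 742.91/1554 = 0.4780;  α = 0.5220.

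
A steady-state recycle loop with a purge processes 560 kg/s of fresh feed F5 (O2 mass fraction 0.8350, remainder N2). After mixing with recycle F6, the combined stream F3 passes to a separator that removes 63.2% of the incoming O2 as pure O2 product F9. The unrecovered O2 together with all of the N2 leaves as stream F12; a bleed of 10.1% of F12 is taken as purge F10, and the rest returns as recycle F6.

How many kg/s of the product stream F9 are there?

441.6 kg/s

O2 in F3: m_A = 560×0.835 + (1−0.101)·(1−0.632)·m_A, so m_A = 467.6/0.6692 = 698.78 kg/s.
Product F9 = 0.632×698.78 = 441.63 kg/s.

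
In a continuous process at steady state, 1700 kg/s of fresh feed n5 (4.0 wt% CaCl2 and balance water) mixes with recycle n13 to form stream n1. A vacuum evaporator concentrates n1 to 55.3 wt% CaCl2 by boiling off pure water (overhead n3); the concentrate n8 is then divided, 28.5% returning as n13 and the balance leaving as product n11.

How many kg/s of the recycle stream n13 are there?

Overall CaCl2 balance (none leaves overhead): CaCl2 in fresh feed = CaCl2 in product, i.e. 1700×0.040 = (1−0.285)·n8·0.553.
n8 = 68/(0.553×0.715) = 171.98 kg/s.
Recycle n13 = 0.285×171.98 = 49.014 kg/s.

49.01 kg/s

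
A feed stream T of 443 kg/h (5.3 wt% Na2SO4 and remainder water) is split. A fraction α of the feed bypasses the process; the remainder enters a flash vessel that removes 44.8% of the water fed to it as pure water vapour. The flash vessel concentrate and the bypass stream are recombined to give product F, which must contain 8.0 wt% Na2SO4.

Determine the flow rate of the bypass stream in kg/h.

90.59 kg/h

All 443×0.053 = 23.479 kg/h of Na2SO4 reaches F, so F = 23.479/0.080 = 293.49 kg/h and vapour = 149.51 kg/h.
The evaporator receives (1−α)·443 of feed at 0.947 water and removes 0.448 of that water:
0.448×0.947×(1−α)×443 = 149.51
(1−α) = 149.51/187.95 = 0.7955;  α = 0.2045.
Bypass flow = 0.2045×443 = 90.589 kg/h.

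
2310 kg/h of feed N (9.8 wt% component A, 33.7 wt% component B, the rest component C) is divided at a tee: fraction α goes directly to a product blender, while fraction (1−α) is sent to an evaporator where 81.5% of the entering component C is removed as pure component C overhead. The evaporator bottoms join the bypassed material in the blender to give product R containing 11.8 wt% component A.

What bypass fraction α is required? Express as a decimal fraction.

All 2310×0.098 = 226.38 kg/h of component A reaches R, so R = 226.38/0.118 = 1918.5 kg/h and vapour = 391.53 kg/h.
The evaporator receives (1−α)·2310 of feed at 0.565 component C and removes 0.815 of that component C:
0.815×0.565×(1−α)×2310 = 391.53
(1−α) = 391.53/1063.7 = 0.3681;  α = 0.6319.

0.632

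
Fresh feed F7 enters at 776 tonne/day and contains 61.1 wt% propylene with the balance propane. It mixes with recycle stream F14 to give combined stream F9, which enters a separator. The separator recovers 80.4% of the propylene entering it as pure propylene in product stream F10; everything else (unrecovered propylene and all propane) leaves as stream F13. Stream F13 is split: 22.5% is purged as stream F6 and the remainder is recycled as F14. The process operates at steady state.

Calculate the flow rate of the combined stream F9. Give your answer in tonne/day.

propane enters only via F7 and leaves only via the purge: 776×0.389 = 0.225×(propane in F13), and the separator passes all propane, so propane in F9 = propane in F13 = 1341.6 tonne/day.
propylene in F9: m_A = 776×0.611 + (1−0.225)·(1−0.804)·m_A, so m_A = 474.14/0.8481 = 559.06 tonne/day.
F9 = 559.06 + 1341.6 = 1900.7 tonne/day.

1901 tonne/day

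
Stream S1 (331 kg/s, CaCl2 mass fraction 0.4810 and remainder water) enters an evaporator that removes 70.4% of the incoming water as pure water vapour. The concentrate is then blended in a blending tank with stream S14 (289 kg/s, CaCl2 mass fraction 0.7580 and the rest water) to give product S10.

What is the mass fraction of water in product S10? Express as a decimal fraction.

Vapour removed = 0.704×0.519×331 = 120.94 kg/s; concentrate = 210.06 kg/s.
water reaching the mixer = 50.85 (from concentrate) + 289×0.242 = 120.79 kg/s.
Product flow = 210.06 + 289 = 499.06 kg/s; water fraction = 0.2420.

0.2420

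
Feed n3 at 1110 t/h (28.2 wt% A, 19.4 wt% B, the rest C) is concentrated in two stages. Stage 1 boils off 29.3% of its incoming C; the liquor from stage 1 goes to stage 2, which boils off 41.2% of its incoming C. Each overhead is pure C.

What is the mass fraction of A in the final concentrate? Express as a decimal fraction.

C in feed = 1110×0.524 = 581.64 t/h.
After stage 1: C left = (1−0.293)×581.64 = 411.22; stream total = 939.58 t/h.
After stage 2: C left = (1−0.412)×411.22 = 241.8; final concentrate = 770.16 t/h.
A fraction = 313.02/770.16 = 0.406.

0.406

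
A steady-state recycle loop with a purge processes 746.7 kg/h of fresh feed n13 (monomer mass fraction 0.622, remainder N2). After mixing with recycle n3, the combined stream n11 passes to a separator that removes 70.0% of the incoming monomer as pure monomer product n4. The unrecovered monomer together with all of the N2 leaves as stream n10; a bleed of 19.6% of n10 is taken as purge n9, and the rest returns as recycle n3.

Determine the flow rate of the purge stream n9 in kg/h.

318.2 kg/h

N2 enters only via n13 and leaves only via the purge: 746.7×0.378 = 0.196×(N2 in n10), and the separator passes all N2, so N2 in n11 = N2 in n10 = 1440.1 kg/h.
monomer in n11: m_A = 746.7×0.622 + (1−0.196)·(1−0.700)·m_A, so m_A = 464.45/0.7588 = 612.08 kg/h.
n10 = (1−0.700)×612.08 + 1440.1 = 1623.7 kg/h.
Purge n9 = 0.196×1623.7 = 318.24 kg/h.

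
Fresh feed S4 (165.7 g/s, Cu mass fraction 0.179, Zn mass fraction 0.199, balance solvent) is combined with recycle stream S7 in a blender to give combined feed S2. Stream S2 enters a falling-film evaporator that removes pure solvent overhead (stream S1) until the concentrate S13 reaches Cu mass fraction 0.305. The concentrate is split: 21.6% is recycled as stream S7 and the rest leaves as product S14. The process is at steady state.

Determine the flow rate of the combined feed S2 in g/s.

192.5 g/s

Overall Cu balance (none leaves overhead): Cu in fresh feed = Cu in product, i.e. 165.7×0.179 = (1−0.216)·S13·0.305.
S13 = 29.66/(0.305×0.784) = 124.04 g/s.
Recycle S7 = 0.216×124.04 = 26.793 g/s.
Combined feed S2 = 165.7 + 26.793 = 192.49 g/s.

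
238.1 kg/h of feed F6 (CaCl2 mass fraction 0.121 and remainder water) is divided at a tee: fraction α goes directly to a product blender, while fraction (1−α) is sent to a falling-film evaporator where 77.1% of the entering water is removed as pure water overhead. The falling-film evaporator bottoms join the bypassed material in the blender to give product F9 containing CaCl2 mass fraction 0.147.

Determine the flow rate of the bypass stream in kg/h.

All 238.1×0.121 = 28.81 kg/h of CaCl2 reaches F9, so F9 = 28.81/0.147 = 195.99 kg/h and vapour = 42.113 kg/h.
The evaporator receives (1−α)·238.1 of feed at 0.879 water and removes 0.771 of that water:
0.771×0.879×(1−α)×238.1 = 42.113
(1−α) = 42.113/161.36 = 0.2610;  α = 0.7390.
Bypass flow = 0.7390×238.1 = 175.96 kg/h.

176 kg/h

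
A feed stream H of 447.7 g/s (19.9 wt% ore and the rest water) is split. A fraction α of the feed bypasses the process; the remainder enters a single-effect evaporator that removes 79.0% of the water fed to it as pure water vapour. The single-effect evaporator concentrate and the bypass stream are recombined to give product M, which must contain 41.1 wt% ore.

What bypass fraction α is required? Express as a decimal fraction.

All 447.7×0.199 = 89.092 g/s of ore reaches M, so M = 89.092/0.411 = 216.77 g/s and vapour = 230.93 g/s.
The evaporator receives (1−α)·447.7 of feed at 0.801 water and removes 0.790 of that water:
0.790×0.801×(1−α)×447.7 = 230.93
(1−α) = 230.93/283.3 = 0.8151;  α = 0.1849.

0.185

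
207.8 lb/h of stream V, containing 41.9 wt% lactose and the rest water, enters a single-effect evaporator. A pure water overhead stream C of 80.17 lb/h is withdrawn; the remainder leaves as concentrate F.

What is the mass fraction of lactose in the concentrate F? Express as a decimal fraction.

0.682

lactose is not removed: 207.8×0.419 = 87.068 lb/h of lactose enters F.
Concentrate = 207.8 − 80.17 = 127.63 lb/h.
Mass fraction = 87.068/127.63 = 0.682.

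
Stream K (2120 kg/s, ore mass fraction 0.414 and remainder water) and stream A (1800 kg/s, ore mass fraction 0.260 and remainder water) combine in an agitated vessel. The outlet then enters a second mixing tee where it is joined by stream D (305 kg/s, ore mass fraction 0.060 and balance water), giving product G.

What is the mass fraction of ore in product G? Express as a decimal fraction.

0.323

Overall, product flow = 4225 kg/s.
ore in = 2120×0.414 + 1800×0.260 + 305×0.060 = 1364 kg/s.
ore fraction in G = 0.323.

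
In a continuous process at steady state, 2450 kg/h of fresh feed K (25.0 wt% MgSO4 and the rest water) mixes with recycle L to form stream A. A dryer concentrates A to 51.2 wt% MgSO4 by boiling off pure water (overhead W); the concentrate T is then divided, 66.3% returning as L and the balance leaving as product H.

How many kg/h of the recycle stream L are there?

Overall MgSO4 balance (none leaves overhead): MgSO4 in fresh feed = MgSO4 in product, i.e. 2450×0.250 = (1−0.663)·T·0.512.
T = 612.5/(0.512×0.337) = 3549.8 kg/h.
Recycle L = 0.663×3549.8 = 2353.5 kg/h.

2354 kg/h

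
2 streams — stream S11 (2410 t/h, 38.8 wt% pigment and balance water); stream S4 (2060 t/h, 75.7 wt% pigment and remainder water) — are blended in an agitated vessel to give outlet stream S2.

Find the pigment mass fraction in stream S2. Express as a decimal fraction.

0.558

Total flow out = 2410 + 2060 = 4470 t/h.
pigment in = 2410×0.388 + 2060×0.757 = 2494.5 t/h.
pigment mass fraction in S2 = 2494.5/4470 = 0.558.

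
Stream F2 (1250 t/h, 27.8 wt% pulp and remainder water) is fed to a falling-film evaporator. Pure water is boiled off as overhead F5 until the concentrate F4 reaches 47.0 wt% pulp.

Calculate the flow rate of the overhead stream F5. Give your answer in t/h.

510.6 t/h

pulp is conserved: 1250×0.278 = 347.5 t/h all reports to the concentrate.
Concentrate = 347.5/(target fraction) = 739.36 t/h.
Overhead = 1250 − 739.36 = 510.64 t/h.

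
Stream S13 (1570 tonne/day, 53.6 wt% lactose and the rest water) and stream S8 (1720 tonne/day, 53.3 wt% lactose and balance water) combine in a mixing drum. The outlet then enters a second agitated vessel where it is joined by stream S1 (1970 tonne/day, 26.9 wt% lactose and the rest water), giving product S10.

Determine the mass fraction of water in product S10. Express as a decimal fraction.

0.565

Overall, product flow = 5260 tonne/day.
water in = 1570×0.464 + 1720×0.467 + 1970×0.731 = 2971.8 tonne/day.
water fraction in S10 = 0.565.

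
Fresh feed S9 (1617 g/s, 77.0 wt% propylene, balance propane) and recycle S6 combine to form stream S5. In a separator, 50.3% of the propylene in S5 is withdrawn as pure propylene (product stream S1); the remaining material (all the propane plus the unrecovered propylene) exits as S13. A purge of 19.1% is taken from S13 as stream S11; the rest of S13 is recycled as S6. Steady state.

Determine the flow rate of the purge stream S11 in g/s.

propane enters only via S9 and leaves only via the purge: 1617×0.230 = 0.191×(propane in S13), and the separator passes all propane, so propane in S5 = propane in S13 = 1947.2 g/s.
propylene in S5: m_A = 1617×0.770 + (1−0.191)·(1−0.503)·m_A, so m_A = 1245.1/0.5979 = 2082.3 g/s.
S13 = (1−0.503)×2082.3 + 1947.2 = 2982.1 g/s.
Purge S11 = 0.191×2982.1 = 569.58 g/s.

569.6 g/s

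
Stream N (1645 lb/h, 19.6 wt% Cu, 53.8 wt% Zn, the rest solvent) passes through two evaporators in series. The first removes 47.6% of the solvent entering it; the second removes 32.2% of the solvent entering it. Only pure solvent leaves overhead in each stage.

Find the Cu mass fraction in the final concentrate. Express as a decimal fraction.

0.2366

solvent in feed = 1645×0.266 = 437.57 lb/h.
After stage 1: solvent left = (1−0.476)×437.57 = 229.29; stream total = 1436.7 lb/h.
After stage 2: solvent left = (1−0.322)×229.29 = 155.46; final concentrate = 1362.9 lb/h.
Cu fraction = 322.42/1362.9 = 0.2366.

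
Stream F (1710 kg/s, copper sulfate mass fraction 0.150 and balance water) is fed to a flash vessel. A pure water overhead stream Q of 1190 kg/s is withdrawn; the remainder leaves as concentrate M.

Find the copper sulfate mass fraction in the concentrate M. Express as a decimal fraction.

0.493

copper sulfate is not removed: 1710×0.150 = 256.5 kg/s of copper sulfate enters M.
Concentrate = 1710 − 1190 = 520 kg/s.
Mass fraction = 256.5/520 = 0.493.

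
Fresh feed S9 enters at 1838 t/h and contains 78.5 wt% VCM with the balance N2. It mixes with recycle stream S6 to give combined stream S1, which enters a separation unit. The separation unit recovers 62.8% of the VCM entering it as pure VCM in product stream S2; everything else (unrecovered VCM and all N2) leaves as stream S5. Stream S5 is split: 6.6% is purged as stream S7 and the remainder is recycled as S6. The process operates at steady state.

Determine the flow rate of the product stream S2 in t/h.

VCM in S1: m_A = 1838×0.785 + (1−0.066)·(1−0.628)·m_A, so m_A = 1442.8/0.6526 = 2211.1 t/h.
Product S2 = 0.628×2211.1 = 1388.5 t/h.

1389 t/h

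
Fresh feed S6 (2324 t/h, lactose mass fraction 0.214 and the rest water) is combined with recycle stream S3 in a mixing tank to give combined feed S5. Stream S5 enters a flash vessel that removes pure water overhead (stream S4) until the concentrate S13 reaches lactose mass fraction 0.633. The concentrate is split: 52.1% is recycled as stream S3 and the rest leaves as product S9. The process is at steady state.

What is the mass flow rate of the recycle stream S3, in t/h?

854.6 t/h

Overall lactose balance (none leaves overhead): lactose in fresh feed = lactose in product, i.e. 2324×0.214 = (1−0.521)·S13·0.633.
S13 = 497.34/(0.633×0.479) = 1640.3 t/h.
Recycle S3 = 0.521×1640.3 = 854.57 t/h.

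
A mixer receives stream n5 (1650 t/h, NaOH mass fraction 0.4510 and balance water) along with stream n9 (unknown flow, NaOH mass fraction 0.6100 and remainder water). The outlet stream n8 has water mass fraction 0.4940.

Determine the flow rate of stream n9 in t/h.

872.6 t/h

Let n9 be the unknown flow. Total out = 1650 + n9.
water balance: 905.85 + 0.390·n9 = 0.494·(1650 + n9)
(0.390 − 0.494)·n9 = 0.494×1650 − 905.85 = -90.75
n9 = -90.75 / -0.104 = 872.6 t/h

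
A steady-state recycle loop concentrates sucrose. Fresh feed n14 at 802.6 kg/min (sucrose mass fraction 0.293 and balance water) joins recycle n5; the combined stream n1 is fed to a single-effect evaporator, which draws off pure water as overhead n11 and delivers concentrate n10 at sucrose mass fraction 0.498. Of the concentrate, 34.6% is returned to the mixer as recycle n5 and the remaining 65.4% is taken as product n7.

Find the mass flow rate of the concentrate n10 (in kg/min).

722 kg/min

Overall sucrose balance (none leaves overhead): sucrose in fresh feed = sucrose in product, i.e. 802.6×0.293 = (1−0.346)·n10·0.498.
n10 = 235.16/(0.498×0.654) = 722.04 kg/min.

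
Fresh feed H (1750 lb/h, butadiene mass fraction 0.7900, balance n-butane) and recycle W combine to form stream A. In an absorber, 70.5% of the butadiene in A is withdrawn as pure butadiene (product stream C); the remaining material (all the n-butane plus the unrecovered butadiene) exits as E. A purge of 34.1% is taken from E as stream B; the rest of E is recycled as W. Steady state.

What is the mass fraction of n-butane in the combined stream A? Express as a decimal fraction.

0.3857

n-butane enters only via H and leaves only via the purge: 1750×0.210 = 0.341×(n-butane in E), and the absorber passes all n-butane, so n-butane in A = n-butane in E = 1077.7 lb/h.
butadiene in A: m_A = 1750×0.790 + (1−0.341)·(1−0.705)·m_A, so m_A = 1382.5/0.8056 = 1716.1 lb/h.
A = 1716.1 + 1077.7 = 2793.8 lb/h.
n-butane fraction in A = 1077.7/2793.8 = 0.3857.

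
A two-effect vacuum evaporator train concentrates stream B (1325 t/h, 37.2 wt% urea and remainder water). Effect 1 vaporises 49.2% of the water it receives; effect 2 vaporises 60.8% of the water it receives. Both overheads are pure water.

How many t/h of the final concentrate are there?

water in feed = 1325×0.628 = 832.1 t/h.
After stage 1: water left = (1−0.492)×832.1 = 422.71; stream total = 915.61 t/h.
After stage 2: water left = (1−0.608)×422.71 = 165.7; final concentrate = 658.6 t/h.

658.6 t/h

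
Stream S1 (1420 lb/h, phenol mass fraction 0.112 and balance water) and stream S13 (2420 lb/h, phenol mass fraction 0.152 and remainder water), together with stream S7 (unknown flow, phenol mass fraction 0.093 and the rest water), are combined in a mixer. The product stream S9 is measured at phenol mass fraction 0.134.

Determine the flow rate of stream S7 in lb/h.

Let S7 be the unknown flow. Total out = 3840 + S7.
phenol balance: 526.88 + 0.093·S7 = 0.134·(3840 + S7)
(0.093 − 0.134)·S7 = 0.134×3840 − 526.88 = -12.32
S7 = -12.32 / -0.041 = 300.49 lb/h

300.5 lb/h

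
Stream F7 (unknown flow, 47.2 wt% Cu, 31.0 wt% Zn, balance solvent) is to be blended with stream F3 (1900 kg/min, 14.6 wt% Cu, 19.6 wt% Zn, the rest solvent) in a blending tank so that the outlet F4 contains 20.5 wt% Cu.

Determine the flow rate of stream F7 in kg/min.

Let F7 be the unknown flow. Total out = 1900 + F7.
Cu balance: 277.4 + 0.472·F7 = 0.205·(1900 + F7)
(0.472 − 0.205)·F7 = 0.205×1900 − 277.4 = 112.1
F7 = 112.1 / 0.267 = 419.85 kg/min

419.9 kg/min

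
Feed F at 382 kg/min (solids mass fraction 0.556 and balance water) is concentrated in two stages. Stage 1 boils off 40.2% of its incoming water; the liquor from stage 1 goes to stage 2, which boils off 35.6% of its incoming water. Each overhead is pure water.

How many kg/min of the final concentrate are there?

water in feed = 382×0.444 = 169.61 kg/min.
After stage 1: water left = (1−0.402)×169.61 = 101.43; stream total = 313.82 kg/min.
After stage 2: water left = (1−0.356)×101.43 = 65.318; final concentrate = 277.71 kg/min.

277.7 kg/min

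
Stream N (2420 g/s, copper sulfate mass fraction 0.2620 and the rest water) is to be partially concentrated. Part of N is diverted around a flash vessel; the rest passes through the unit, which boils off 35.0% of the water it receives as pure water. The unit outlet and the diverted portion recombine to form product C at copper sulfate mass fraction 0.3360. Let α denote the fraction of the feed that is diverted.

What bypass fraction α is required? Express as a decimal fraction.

All 2420×0.262 = 634.04 g/s of copper sulfate reaches C, so C = 634.04/0.336 = 1887 g/s and vapour = 532.98 g/s.
The evaporator receives (1−α)·2420 of feed at 0.738 water and removes 0.350 of that water:
0.350×0.738×(1−α)×2420 = 532.98
(1−α) = 532.98/625.09 = 0.8526;  α = 0.1474.

0.147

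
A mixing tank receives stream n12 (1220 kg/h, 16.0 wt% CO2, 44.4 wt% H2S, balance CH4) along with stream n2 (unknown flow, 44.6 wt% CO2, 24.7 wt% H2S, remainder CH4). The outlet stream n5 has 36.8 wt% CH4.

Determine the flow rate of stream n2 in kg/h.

560 kg/h

Let n2 be the unknown flow. Total out = 1220 + n2.
CH4 balance: 483.12 + 0.307·n2 = 0.368·(1220 + n2)
(0.307 − 0.368)·n2 = 0.368×1220 − 483.12 = -34.16
n2 = -34.16 / -0.061 = 560 kg/h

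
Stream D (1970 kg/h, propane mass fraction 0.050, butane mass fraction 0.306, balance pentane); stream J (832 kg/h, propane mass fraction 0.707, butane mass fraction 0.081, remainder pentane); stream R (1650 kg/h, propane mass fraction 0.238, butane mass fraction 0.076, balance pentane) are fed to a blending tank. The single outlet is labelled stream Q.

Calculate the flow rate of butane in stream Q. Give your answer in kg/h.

795.6 kg/h

butane out = butane in = 1970×0.306 + 832×0.081 + 1650×0.076 = 795.61 kg/h.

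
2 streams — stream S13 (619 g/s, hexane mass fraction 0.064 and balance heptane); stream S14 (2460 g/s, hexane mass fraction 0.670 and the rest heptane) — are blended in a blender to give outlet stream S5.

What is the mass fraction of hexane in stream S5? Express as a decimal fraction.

Total flow out = 619 + 2460 = 3079 g/s.
hexane in = 619×0.064 + 2460×0.670 = 1687.8 g/s.
hexane mass fraction in S5 = 1687.8/3079 = 0.548.

0.548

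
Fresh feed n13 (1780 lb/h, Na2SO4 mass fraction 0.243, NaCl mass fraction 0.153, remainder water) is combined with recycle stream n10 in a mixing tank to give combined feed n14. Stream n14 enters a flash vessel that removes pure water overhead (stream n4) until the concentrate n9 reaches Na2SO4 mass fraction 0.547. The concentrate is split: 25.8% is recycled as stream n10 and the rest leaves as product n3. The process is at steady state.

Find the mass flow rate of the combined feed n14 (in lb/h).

Overall Na2SO4 balance (none leaves overhead): Na2SO4 in fresh feed = Na2SO4 in product, i.e. 1780×0.243 = (1−0.258)·n9·0.547.
n9 = 432.54/(0.547×0.742) = 1065.7 lb/h.
Recycle n10 = 0.258×1065.7 = 274.95 lb/h.
Combined feed n14 = 1780 + 274.95 = 2055 lb/h.

2055 lb/h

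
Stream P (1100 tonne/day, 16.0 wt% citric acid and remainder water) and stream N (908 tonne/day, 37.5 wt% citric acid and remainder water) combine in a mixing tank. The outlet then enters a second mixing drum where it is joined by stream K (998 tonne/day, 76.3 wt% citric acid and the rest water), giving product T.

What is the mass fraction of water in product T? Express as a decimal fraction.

Overall, product flow = 3006 tonne/day.
water in = 1100×0.840 + 908×0.625 + 998×0.237 = 1728 tonne/day.
water fraction in T = 0.5749.

0.5749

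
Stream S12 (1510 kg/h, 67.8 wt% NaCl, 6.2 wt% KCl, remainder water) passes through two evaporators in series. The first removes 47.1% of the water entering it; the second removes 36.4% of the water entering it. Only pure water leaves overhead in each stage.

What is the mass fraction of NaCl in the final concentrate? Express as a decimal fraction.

0.819

water in feed = 1510×0.260 = 392.6 kg/h.
After stage 1: water left = (1−0.471)×392.6 = 207.69; stream total = 1325.1 kg/h.
After stage 2: water left = (1−0.364)×207.69 = 132.09; final concentrate = 1249.5 kg/h.
NaCl fraction = 1023.8/1249.5 = 0.819.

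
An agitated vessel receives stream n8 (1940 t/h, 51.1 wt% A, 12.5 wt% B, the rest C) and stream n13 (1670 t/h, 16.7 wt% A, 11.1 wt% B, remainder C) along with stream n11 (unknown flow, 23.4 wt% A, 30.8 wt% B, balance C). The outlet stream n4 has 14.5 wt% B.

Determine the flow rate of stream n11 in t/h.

Let n11 be the unknown flow. Total out = 3610 + n11.
B balance: 427.87 + 0.308·n11 = 0.145·(3610 + n11)
(0.308 − 0.145)·n11 = 0.145×3610 − 427.87 = 95.58
n11 = 95.58 / 0.163 = 586.38 t/h

586.4 t/h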